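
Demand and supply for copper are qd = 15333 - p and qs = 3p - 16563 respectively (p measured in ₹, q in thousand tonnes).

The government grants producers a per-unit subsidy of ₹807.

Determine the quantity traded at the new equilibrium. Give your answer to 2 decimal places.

Before the shock: 15333 - p = 3p - 16563 ⇒ 31896 = 4p ⇒ p = 7974, q = 7359.
Since sellers receive the price plus the subsidy, the effective supply curve becomes qs = 3p - 14142.
Setting them equal: 15333 - p = 3p - 14142 → 29475 = 4p, so p = 7368.75 and q = 7964.25.

7964.25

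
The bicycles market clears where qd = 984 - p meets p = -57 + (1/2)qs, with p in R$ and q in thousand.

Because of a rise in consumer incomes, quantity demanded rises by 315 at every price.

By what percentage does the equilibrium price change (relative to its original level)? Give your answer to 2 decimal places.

Initially, 984 - p = 2p + 114, so 870 = 3p and p = 290, q = 694.
The shock moves the curves to qd = 1299 - p and qs = 2p + 114.
Setting them equal: 1299 - p = 2p + 114 → 1185 = 3p, so p = 395 and q = 904.
%Δp = (395 − 290) / 290 × 100 = +36.21%.

+36.21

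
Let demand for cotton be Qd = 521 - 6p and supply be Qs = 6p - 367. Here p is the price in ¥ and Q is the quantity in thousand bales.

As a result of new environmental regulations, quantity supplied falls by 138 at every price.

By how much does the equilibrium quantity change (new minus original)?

-69

Original equilibrium: 521 - 6p = 6p - 367 gives 888 = 12p, so p = 74 and Q = 77.
The shock moves the curves to Qd = 521 - 6p and Qs = 6p - 505.
Setting them equal: 521 - 6p = 6p - 505 → 1026 = 12p, so p = 85.5 and Q = 8.
ΔQ = 8 − 77 = -69.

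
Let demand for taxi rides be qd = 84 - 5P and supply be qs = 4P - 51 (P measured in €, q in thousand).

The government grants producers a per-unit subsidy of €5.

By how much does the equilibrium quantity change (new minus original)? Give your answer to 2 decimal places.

Before the shock: 84 - 5P = 4P - 51 ⇒ 135 = 9P ⇒ P = 15, q = 9.
Since sellers receive the price plus the subsidy, the effective supply curve becomes qs = 4P - 31.
New equilibrium: 84 - 5P = 4P - 31 ⇒ 115 = 9P ⇒ P = 115/9 ≈ 12.7778, q = 181/9 ≈ 20.1111.
Δq = 20.1111 − 9 = +11.11.

+11.11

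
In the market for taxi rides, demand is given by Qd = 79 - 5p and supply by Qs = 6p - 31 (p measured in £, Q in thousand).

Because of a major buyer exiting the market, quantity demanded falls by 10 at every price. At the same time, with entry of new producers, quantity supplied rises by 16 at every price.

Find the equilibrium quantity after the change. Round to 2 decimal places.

30.82

Original equilibrium: 79 - 5p = 6p - 31 gives 110 = 11p, so p = 10 and Q = 29.
After the shift, demand is Qd = 69 - 5p and supply is Qs = 6p - 15.
Clearing the new market: 69 - 5p = 6p - 15, so p = 84/11 ≈ 7.6364 and Q = 339/11 ≈ 30.8182.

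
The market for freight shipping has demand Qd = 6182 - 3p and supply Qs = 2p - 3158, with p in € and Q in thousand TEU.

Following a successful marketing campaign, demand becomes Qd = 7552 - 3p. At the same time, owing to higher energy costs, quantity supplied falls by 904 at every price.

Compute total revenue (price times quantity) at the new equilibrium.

1355586.08

Before the shock: 6182 - 3p = 2p - 3158 ⇒ 9340 = 5p ⇒ p = 1868, Q = 578.
With the change applied: demand Qd = 7552 - 3p, supply Qs = 2p - 4062.
Clearing the new market: 7552 - 3p = 2p - 4062, so p = 2322.8 and Q = 583.6.
New expenditure = 2322.8 × 583.6 = 1355586.08.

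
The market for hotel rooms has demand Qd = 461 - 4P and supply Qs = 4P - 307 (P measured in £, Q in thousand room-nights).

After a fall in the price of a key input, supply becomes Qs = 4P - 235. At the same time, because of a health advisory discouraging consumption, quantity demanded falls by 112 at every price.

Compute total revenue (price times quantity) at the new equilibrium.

4161

Solve the original market: 461 - 4P = 4P - 307, hence P = 96 and Q = 77.
With the change applied: demand Qd = 349 - 4P, supply Qs = 4P - 235.
New equilibrium: 349 - 4P = 4P - 235 ⇒ 584 = 8P ⇒ P = 73, Q = 57.
New expenditure = 73 × 57 = 4161.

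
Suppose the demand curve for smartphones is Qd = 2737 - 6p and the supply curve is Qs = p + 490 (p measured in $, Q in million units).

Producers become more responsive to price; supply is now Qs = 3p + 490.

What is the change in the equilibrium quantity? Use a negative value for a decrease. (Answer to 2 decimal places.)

+428.00

Original equilibrium: 2737 - 6p = p + 490 gives 2247 = 7p, so p = 321 and Q = 811.
The new curves are Qd = 2737 - 6p (demand) and Qs = 3p + 490 (supply).
New equilibrium: 2737 - 6p = 3p + 490 ⇒ 2247 = 9p ⇒ p = 749/3 ≈ 249.6667, Q = 1239.
ΔQ = 1239 − 811 = +428.00.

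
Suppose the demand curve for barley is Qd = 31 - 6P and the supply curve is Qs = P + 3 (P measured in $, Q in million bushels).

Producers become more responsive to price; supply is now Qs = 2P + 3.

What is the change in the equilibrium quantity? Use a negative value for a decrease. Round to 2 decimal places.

Initially, 31 - 6P = P + 3, so 28 = 7P and P = 4, Q = 7.
The new curves are Qd = 31 - 6P (demand) and Qs = 2P + 3 (supply).
Equate the new curves: 31 - 6P = 2P + 3, giving 28 = 8P, P = 3.5, Q = 10.
ΔQ = 10 − 7 = +3.00.

+3.00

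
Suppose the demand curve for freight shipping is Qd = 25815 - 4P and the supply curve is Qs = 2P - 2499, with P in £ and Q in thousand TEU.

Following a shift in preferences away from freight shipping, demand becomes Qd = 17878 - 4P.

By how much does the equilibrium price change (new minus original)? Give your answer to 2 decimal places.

-1322.83

Solve the original market: 25815 - 4P = 2P - 2499, hence P = 4719 and Q = 6939.
After the shift, demand is Qd = 17878 - 4P and supply is Qs = 2P - 2499.
Setting them equal: 17878 - 4P = 2P - 2499 → 20377 = 6P, so P = 20377/6 ≈ 3396.1667 and Q = 12880/3 ≈ 4293.3333.
ΔP = 3396.1667 − 4719 = -1322.83.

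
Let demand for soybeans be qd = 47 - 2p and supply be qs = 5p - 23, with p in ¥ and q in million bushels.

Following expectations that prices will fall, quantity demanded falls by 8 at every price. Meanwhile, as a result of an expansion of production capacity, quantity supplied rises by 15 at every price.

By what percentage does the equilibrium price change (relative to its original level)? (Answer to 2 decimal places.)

-32.86

Initially, 47 - 2p = 5p - 23, so 70 = 7p and p = 10, q = 27.
The shock moves the curves to qd = 39 - 2p and qs = 5p - 8.
New equilibrium: 39 - 2p = 5p - 8 ⇒ 47 = 7p ⇒ p = 47/7 ≈ 6.7143, q = 179/7 ≈ 25.5714.
%Δp = (6.7143 − 10) / 10 × 100 = -32.86%.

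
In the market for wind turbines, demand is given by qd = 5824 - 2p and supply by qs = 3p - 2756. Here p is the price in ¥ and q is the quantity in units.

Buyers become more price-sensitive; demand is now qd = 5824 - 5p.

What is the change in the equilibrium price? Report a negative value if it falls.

Solve the original market: 5824 - 2p = 3p - 2756, hence p = 1716 and q = 2392.
With the change applied: demand qd = 5824 - 5p, supply qs = 3p - 2756.
Setting them equal: 5824 - 5p = 3p - 2756 → 8580 = 8p, so p = 1072.5 and q = 461.5.
Δp = 1072.5 − 1716 = -643.5.

-643.5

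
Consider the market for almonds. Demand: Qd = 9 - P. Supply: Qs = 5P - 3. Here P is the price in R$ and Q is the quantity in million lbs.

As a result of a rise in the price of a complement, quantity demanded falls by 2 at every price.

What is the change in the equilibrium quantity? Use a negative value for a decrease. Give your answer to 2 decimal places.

Original equilibrium: 9 - P = 5P - 3 gives 12 = 6P, so P = 2 and Q = 7.
After the shift, demand is Qd = 7 - P and supply is Qs = 5P - 3.
Clearing the new market: 7 - P = 5P - 3, so P = 5/3 ≈ 1.6667 and Q = 16/3 ≈ 5.3333.
ΔQ = 5.3333 − 7 = -1.67.

-1.67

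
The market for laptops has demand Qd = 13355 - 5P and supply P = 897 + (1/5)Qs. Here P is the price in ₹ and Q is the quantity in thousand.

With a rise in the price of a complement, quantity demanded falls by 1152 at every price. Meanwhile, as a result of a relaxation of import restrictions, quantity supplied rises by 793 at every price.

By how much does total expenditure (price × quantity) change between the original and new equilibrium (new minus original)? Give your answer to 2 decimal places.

Original equilibrium: 13355 - 5P = 5P - 4485 gives 17840 = 10P, so P = 1784 and Q = 4435.
After the shift, demand is Qd = 12203 - 5P and supply is Qs = 5P - 3692.
New equilibrium: 12203 - 5P = 5P - 3692 ⇒ 15895 = 10P ⇒ P = 1589.5, Q = 4255.5.
Expenditure moves from 1784×4435 = 7912040 to 1589.5×4255.5 = 6764117.25; change = -1147922.75.

-1147922.75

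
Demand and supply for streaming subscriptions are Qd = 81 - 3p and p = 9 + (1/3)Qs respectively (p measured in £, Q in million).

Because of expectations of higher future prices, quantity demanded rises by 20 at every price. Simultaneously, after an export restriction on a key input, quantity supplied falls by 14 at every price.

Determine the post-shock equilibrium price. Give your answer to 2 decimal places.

23.67

Before the shock: 81 - 3p = 3p - 27 ⇒ 108 = 6p ⇒ p = 18, Q = 27.
After the shift, demand is Qd = 101 - 3p and supply is Qs = 3p - 41.
Setting them equal: 101 - 3p = 3p - 41 → 142 = 6p, so p = 71/3 ≈ 23.6667 and Q = 30.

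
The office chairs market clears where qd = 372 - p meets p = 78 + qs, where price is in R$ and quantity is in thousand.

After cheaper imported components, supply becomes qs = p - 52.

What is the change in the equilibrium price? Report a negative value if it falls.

Before the shock: 372 - p = p - 78 ⇒ 450 = 2p ⇒ p = 225, q = 147.
With the change applied: demand qd = 372 - p, supply qs = p - 52.
New equilibrium: 372 - p = p - 52 ⇒ 424 = 2p ⇒ p = 212, q = 160.
Δp = 212 − 225 = -13.

-13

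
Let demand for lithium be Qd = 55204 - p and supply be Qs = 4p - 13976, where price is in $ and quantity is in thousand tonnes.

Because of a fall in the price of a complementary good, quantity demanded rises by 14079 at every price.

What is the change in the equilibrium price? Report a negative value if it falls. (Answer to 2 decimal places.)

+2815.80

Initially, 55204 - p = 4p - 13976, so 69180 = 5p and p = 13836, Q = 41368.
With the change applied: demand Qd = 69283 - p, supply Qs = 4p - 13976.
Equate the new curves: 69283 - p = 4p - 13976, giving 83259 = 5p, p = 16651.8, Q = 52631.2.
Δp = 16651.8 − 13836 = +2815.80.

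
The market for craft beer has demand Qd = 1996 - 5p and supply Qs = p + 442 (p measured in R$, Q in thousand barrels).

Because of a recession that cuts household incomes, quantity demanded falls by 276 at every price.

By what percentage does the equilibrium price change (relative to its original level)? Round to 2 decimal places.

-17.76

Original equilibrium: 1996 - 5p = p + 442 gives 1554 = 6p, so p = 259 and Q = 701.
With the change applied: demand Qd = 1720 - 5p, supply Qs = p + 442.
Equate the new curves: 1720 - 5p = p + 442, giving 1278 = 6p, p = 213, Q = 655.
%Δp = (213 − 259) / 259 × 100 = -17.76%.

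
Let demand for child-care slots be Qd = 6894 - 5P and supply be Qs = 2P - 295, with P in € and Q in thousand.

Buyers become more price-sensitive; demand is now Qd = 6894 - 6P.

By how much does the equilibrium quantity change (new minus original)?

Initially, 6894 - 5P = 2P - 295, so 7189 = 7P and P = 1027, Q = 1759.
The shock moves the curves to Qd = 6894 - 6P and Qs = 2P - 295.
Clearing the new market: 6894 - 6P = 2P - 295, so P = 898.625 and Q = 1502.25.
ΔQ = 1502.25 − 1759 = -256.75.

-256.75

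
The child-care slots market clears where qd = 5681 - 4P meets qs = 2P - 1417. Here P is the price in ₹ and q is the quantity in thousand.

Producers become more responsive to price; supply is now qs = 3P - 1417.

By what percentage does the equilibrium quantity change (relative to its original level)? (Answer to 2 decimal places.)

+71.23

Initially, 5681 - 4P = 2P - 1417, so 7098 = 6P and P = 1183, q = 949.
With the change applied: demand qd = 5681 - 4P, supply qs = 3P - 1417.
New equilibrium: 5681 - 4P = 3P - 1417 ⇒ 7098 = 7P ⇒ P = 1014, q = 1625.
%Δq = (1625 − 949) / 949 × 100 = +71.23%.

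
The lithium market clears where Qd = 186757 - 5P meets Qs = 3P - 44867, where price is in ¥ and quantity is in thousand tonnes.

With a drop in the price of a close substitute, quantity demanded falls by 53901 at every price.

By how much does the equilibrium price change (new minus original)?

Solve the original market: 186757 - 5P = 3P - 44867, hence P = 28953 and Q = 41992.
After the shift, demand is Qd = 132856 - 5P and supply is Qs = 3P - 44867.
Setting them equal: 132856 - 5P = 3P - 44867 → 177723 = 8P, so P = 22215.375 and Q = 21779.125.
ΔP = 22215.375 − 28953 = -6737.625.

-6737.625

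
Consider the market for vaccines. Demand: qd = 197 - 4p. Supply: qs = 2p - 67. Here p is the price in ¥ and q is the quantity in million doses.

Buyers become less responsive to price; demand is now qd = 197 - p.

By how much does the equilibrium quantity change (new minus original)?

Solve the original market: 197 - 4p = 2p - 67, hence p = 44 and q = 21.
The new curves are qd = 197 - p (demand) and qs = 2p - 67 (supply).
Clearing the new market: 197 - p = 2p - 67, so p = 88 and q = 109.
Δq = 109 − 21 = +88.

+88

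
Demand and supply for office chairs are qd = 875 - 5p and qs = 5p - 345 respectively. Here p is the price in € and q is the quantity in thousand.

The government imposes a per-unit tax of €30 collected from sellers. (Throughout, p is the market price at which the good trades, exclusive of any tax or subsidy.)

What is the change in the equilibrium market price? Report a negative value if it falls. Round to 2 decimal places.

Before the shock: 875 - 5p = 5p - 345 ⇒ 1220 = 10p ⇒ p = 122, q = 265.
Since sellers keep the price net of the tax, the effective supply curve becomes qs = 5p - 495.
Equate the new curves: 875 - 5p = 5p - 495, giving 1370 = 10p, p = 137, q = 190.
Δp = 137 − 122 = +15.00.

+15.00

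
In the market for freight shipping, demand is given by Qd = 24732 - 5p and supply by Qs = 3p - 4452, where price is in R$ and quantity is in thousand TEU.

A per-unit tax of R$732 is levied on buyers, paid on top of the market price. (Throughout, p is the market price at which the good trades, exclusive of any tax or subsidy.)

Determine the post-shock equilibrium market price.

Before the shock: 24732 - 5p = 3p - 4452 ⇒ 29184 = 8p ⇒ p = 3648, Q = 6492.
Since buyers pay the price plus the tax, the effective demand curve becomes Qd = 21072 - 5p.
Setting them equal: 21072 - 5p = 3p - 4452 → 25524 = 8p, so p = 3190.5 and Q = 5119.5.

3190.5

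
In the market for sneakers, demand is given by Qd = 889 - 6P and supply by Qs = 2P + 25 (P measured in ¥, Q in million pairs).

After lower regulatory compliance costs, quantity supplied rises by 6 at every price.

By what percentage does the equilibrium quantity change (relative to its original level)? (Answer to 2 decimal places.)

+1.87

Solve the original market: 889 - 6P = 2P + 25, hence P = 108 and Q = 241.
With the change applied: demand Qd = 889 - 6P, supply Qs = 2P + 31.
Equate the new curves: 889 - 6P = 2P + 31, giving 858 = 8P, P = 107.25, Q = 245.5.
%ΔQ = (245.5 − 241) / 241 × 100 = +1.87%.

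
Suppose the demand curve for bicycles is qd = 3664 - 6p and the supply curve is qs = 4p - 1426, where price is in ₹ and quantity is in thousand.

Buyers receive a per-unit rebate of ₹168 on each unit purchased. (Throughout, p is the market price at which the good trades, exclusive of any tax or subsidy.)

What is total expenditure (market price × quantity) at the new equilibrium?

Original equilibrium: 3664 - 6p = 4p - 1426 gives 5090 = 10p, so p = 509 and q = 610.
Since buyers' out-of-pocket price is the market price minus the rebate, the effective demand curve becomes qd = 4672 - 6p.
New equilibrium: 4672 - 6p = 4p - 1426 ⇒ 6098 = 10p ⇒ p = 609.8, q = 1013.2.
New expenditure = 609.8 × 1013.2 = 617849.36.

617849.36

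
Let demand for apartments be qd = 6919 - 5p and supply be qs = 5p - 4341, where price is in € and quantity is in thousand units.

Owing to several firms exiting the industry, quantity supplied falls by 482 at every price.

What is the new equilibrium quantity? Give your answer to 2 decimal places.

1048.00

Initially, 6919 - 5p = 5p - 4341, so 11260 = 10p and p = 1126, q = 1289.
The shock moves the curves to qd = 6919 - 5p and qs = 5p - 4823.
New equilibrium: 6919 - 5p = 5p - 4823 ⇒ 11742 = 10p ⇒ p = 1174.2, q = 1048.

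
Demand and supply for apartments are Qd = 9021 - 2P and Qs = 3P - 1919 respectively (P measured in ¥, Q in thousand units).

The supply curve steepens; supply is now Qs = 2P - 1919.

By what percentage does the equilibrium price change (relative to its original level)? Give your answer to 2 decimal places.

+25.00

Solve the original market: 9021 - 2P = 3P - 1919, hence P = 2188 and Q = 4645.
The new curves are Qd = 9021 - 2P (demand) and Qs = 2P - 1919 (supply).
Setting them equal: 9021 - 2P = 2P - 1919 → 10940 = 4P, so P = 2735 and Q = 3551.
%ΔP = (2735 − 2188) / 2188 × 100 = +25.00%.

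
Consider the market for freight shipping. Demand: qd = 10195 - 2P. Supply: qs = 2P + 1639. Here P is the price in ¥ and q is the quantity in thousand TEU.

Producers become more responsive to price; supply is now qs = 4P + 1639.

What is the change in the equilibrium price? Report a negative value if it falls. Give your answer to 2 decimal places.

Original equilibrium: 10195 - 2P = 2P + 1639 gives 8556 = 4P, so P = 2139 and q = 5917.
With the change applied: demand qd = 10195 - 2P, supply qs = 4P + 1639.
Setting them equal: 10195 - 2P = 4P + 1639 → 8556 = 6P, so P = 1426 and q = 7343.
ΔP = 1426 − 2139 = -713.00.

-713.00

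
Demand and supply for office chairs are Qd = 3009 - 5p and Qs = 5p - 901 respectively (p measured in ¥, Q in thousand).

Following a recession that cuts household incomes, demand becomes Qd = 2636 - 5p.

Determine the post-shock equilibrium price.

Solve the original market: 3009 - 5p = 5p - 901, hence p = 391 and Q = 1054.
With the change applied: demand Qd = 2636 - 5p, supply Qs = 5p - 901.
New equilibrium: 2636 - 5p = 5p - 901 ⇒ 3537 = 10p ⇒ p = 353.7, Q = 867.5.

353.7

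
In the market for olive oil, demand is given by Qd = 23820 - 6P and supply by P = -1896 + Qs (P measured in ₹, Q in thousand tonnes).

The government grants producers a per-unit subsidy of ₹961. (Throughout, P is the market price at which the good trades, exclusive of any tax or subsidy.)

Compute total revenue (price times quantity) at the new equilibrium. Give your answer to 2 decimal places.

Original equilibrium: 23820 - 6P = P + 1896 gives 21924 = 7P, so P = 3132 and Q = 5028.
Since sellers receive the price plus the subsidy, the effective supply curve becomes Qs = P + 2857.
Equate the new curves: 23820 - 6P = P + 2857, giving 20963 = 7P, P = 20963/7 ≈ 2994.7143, Q = 40962/7 ≈ 5851.7143.
New expenditure = 2994.7143 × 5851.7143 = 17524212.37.

17524212.37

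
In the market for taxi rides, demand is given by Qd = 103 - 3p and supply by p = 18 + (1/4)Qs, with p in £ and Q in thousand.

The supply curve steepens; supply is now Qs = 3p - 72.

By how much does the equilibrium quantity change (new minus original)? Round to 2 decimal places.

Initially, 103 - 3p = 4p - 72, so 175 = 7p and p = 25, Q = 28.
With the change applied: demand Qd = 103 - 3p, supply Qs = 3p - 72.
Equate the new curves: 103 - 3p = 3p - 72, giving 175 = 6p, p = 175/6 ≈ 29.1667, Q = 15.5.
ΔQ = 15.5 − 28 = -12.50.

-12.50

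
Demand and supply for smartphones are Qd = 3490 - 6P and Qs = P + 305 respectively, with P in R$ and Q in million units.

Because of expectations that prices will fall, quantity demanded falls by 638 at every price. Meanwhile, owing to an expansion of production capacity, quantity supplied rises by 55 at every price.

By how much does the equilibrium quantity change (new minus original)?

Solve the original market: 3490 - 6P = P + 305, hence P = 455 and Q = 760.
With the change applied: demand Qd = 2852 - 6P, supply Qs = P + 360.
Setting them equal: 2852 - 6P = P + 360 → 2492 = 7P, so P = 356 and Q = 716.
ΔQ = 716 − 760 = -44.

-44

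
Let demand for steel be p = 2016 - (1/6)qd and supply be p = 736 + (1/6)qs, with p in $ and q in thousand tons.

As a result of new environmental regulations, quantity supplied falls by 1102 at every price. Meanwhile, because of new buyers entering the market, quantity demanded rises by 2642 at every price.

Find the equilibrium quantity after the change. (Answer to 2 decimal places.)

4610.00

Before the shock: 12096 - 6p = 6p - 4416 ⇒ 16512 = 12p ⇒ p = 1376, q = 3840.
After the shift, demand is qd = 14738 - 6p and supply is qs = 6p - 5518.
Equate the new curves: 14738 - 6p = 6p - 5518, giving 20256 = 12p, p = 1688, q = 4610.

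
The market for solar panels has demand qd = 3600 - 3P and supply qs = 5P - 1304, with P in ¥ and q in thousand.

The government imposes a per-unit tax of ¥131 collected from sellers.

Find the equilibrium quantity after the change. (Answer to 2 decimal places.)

1515.38

Solve the original market: 3600 - 3P = 5P - 1304, hence P = 613 and q = 1761.
Since sellers keep the price net of the tax, the effective supply curve becomes qs = 5P - 1959.
Clearing the new market: 3600 - 3P = 5P - 1959, so P = 694.875 and q = 1515.375.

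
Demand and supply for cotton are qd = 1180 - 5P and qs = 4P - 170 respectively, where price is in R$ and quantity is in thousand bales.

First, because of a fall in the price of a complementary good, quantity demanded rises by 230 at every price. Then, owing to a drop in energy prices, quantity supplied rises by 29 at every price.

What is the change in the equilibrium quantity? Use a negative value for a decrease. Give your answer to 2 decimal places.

+118.33

Solve the original market: 1180 - 5P = 4P - 170, hence P = 150 and q = 430.
The shock moves the curves to qd = 1410 - 5P and qs = 4P - 141.
Clearing the new market: 1410 - 5P = 4P - 141, so P = 517/3 ≈ 172.3333 and q = 1645/3 ≈ 548.3333.
Δq = 548.3333 − 430 = +118.33.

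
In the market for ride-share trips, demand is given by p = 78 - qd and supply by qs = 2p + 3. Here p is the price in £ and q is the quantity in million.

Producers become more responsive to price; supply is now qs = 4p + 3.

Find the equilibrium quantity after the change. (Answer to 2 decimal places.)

63.00

Solve the original market: 78 - p = 2p + 3, hence p = 25 and q = 53.
The new curves are qd = 78 - p (demand) and qs = 4p + 3 (supply).
New equilibrium: 78 - p = 4p + 3 ⇒ 75 = 5p ⇒ p = 15, q = 63.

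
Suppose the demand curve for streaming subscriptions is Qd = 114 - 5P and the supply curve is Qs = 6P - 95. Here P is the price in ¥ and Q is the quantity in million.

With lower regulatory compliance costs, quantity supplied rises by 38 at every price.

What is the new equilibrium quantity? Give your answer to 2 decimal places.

36.27

Initially, 114 - 5P = 6P - 95, so 209 = 11P and P = 19, Q = 19.
The new curves are Qd = 114 - 5P (demand) and Qs = 6P - 57 (supply).
Equate the new curves: 114 - 5P = 6P - 57, giving 171 = 11P, P = 171/11 ≈ 15.5455, Q = 399/11 ≈ 36.2727.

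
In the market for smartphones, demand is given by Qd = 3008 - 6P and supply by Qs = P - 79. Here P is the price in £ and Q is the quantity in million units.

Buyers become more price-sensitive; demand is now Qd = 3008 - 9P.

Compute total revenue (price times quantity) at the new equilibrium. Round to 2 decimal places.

Original equilibrium: 3008 - 6P = P - 79 gives 3087 = 7P, so P = 441 and Q = 362.
The shock moves the curves to Qd = 3008 - 9P and Qs = P - 79.
Clearing the new market: 3008 - 9P = P - 79, so P = 308.7 and Q = 229.7.
New expenditure = 308.7 × 229.7 = 70908.39.

70908.39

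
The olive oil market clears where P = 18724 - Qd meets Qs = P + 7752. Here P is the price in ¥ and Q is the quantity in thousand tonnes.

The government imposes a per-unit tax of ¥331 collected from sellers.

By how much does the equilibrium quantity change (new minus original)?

-165.5

Solve the original market: 18724 - P = P + 7752, hence P = 5486 and Q = 13238.
Since sellers keep the price net of the tax, the effective supply curve becomes Qs = P + 7421.
Equate the new curves: 18724 - P = P + 7421, giving 11303 = 2P, P = 5651.5, Q = 13072.5.
ΔQ = 13072.5 − 13238 = -165.5.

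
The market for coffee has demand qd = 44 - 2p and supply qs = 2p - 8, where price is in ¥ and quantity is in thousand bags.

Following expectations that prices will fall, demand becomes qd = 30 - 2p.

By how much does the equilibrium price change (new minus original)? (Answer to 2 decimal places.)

-3.50

Initially, 44 - 2p = 2p - 8, so 52 = 4p and p = 13, q = 18.
After the shift, demand is qd = 30 - 2p and supply is qs = 2p - 8.
Clearing the new market: 30 - 2p = 2p - 8, so p = 9.5 and q = 11.
Δp = 9.5 − 13 = -3.50.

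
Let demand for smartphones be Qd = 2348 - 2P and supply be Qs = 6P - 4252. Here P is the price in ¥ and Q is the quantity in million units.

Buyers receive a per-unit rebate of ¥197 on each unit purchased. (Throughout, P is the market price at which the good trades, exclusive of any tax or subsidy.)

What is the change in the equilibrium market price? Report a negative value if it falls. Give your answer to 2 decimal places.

+49.25

Before the shock: 2348 - 2P = 6P - 4252 ⇒ 6600 = 8P ⇒ P = 825, Q = 698.
Since buyers' out-of-pocket price is the market price minus the rebate, the effective demand curve becomes Qd = 2742 - 2P.
Equate the new curves: 2742 - 2P = 6P - 4252, giving 6994 = 8P, P = 874.25, Q = 993.5.
ΔP = 874.25 − 825 = +49.25.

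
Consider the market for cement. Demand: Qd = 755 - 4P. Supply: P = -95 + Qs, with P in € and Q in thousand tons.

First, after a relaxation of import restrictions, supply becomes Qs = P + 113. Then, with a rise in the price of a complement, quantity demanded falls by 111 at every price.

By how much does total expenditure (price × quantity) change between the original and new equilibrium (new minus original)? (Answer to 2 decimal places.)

Before the shock: 755 - 4P = P + 95 ⇒ 660 = 5P ⇒ P = 132, Q = 227.
The shock moves the curves to Qd = 644 - 4P and Qs = P + 113.
Clearing the new market: 644 - 4P = P + 113, so P = 106.2 and Q = 219.2.
Expenditure moves from 132×227 = 29964 to 106.2×219.2 = 23279.04; change = -6684.96.

-6684.96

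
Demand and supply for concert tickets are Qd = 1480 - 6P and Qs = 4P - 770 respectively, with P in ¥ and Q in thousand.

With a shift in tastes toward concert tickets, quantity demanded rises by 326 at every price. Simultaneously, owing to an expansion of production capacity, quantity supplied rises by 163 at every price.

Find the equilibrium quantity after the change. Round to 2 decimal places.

358.20

Before the shock: 1480 - 6P = 4P - 770 ⇒ 2250 = 10P ⇒ P = 225, Q = 130.
The shock moves the curves to Qd = 1806 - 6P and Qs = 4P - 607.
Clearing the new market: 1806 - 6P = 4P - 607, so P = 241.3 and Q = 358.2.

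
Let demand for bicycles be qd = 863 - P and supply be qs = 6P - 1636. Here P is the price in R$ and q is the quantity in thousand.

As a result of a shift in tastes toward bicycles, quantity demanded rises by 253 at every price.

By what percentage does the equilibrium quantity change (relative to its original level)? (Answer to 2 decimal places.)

+42.86

Original equilibrium: 863 - P = 6P - 1636 gives 2499 = 7P, so P = 357 and q = 506.
The shock moves the curves to qd = 1116 - P and qs = 6P - 1636.
New equilibrium: 1116 - P = 6P - 1636 ⇒ 2752 = 7P ⇒ P = 2752/7 ≈ 393.1429, q = 5060/7 ≈ 722.8571.
%Δq = (722.8571 − 506) / 506 × 100 = +42.86%.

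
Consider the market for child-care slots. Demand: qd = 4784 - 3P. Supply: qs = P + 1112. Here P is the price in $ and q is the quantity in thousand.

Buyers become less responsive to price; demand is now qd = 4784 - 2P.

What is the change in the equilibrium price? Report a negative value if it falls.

Before the shock: 4784 - 3P = P + 1112 ⇒ 3672 = 4P ⇒ P = 918, q = 2030.
The new curves are qd = 4784 - 2P (demand) and qs = P + 1112 (supply).
Setting them equal: 4784 - 2P = P + 1112 → 3672 = 3P, so P = 1224 and q = 2336.
ΔP = 1224 − 918 = +306.

+306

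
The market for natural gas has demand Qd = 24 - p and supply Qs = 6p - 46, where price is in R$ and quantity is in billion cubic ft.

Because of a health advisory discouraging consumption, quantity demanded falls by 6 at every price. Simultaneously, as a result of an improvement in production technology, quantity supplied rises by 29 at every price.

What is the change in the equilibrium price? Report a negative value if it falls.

Before the shock: 24 - p = 6p - 46 ⇒ 70 = 7p ⇒ p = 10, Q = 14.
The shock moves the curves to Qd = 18 - p and Qs = 6p - 17.
Equate the new curves: 18 - p = 6p - 17, giving 35 = 7p, p = 5, Q = 13.
Δp = 5 − 10 = -5.

-5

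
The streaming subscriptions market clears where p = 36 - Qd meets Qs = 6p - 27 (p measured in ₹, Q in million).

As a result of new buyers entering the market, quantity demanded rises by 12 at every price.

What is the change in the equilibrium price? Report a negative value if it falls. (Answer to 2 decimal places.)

+1.71

Original equilibrium: 36 - p = 6p - 27 gives 63 = 7p, so p = 9 and Q = 27.
The shock moves the curves to Qd = 48 - p and Qs = 6p - 27.
Clearing the new market: 48 - p = 6p - 27, so p = 75/7 ≈ 10.7143 and Q = 261/7 ≈ 37.2857.
Δp = 10.7143 − 9 = +1.71.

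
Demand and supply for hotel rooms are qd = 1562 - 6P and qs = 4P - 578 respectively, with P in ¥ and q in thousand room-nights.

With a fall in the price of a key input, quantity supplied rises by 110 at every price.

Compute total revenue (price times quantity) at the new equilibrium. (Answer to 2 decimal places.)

Solve the original market: 1562 - 6P = 4P - 578, hence P = 214 and q = 278.
After the shift, demand is qd = 1562 - 6P and supply is qs = 4P - 468.
Equate the new curves: 1562 - 6P = 4P - 468, giving 2030 = 10P, P = 203, q = 344.
New expenditure = 203 × 344 = 69832.00.

69832.00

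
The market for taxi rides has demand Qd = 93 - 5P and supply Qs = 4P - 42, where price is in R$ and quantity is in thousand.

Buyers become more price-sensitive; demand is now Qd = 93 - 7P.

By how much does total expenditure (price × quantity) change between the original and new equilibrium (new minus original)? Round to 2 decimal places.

Initially, 93 - 5P = 4P - 42, so 135 = 9P and P = 15, Q = 18.
After the shift, demand is Qd = 93 - 7P and supply is Qs = 4P - 42.
Setting them equal: 93 - 7P = 4P - 42 → 135 = 11P, so P = 135/11 ≈ 12.2727 and Q = 78/11 ≈ 7.0909.
Expenditure moves from 15×18 = 270 to 12.2727×7.0909 = 87.0248; change = -182.98.

-182.98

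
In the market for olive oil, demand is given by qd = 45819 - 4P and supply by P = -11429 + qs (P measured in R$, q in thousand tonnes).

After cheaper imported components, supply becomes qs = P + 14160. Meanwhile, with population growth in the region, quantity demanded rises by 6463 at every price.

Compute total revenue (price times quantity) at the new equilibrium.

166092979.36

Solve the original market: 45819 - 4P = P + 11429, hence P = 6878 and q = 18307.
The new curves are qd = 52282 - 4P (demand) and qs = P + 14160 (supply).
Clearing the new market: 52282 - 4P = P + 14160, so P = 7624.4 and q = 21784.4.
New expenditure = 7624.4 × 21784.4 = 166092979.36.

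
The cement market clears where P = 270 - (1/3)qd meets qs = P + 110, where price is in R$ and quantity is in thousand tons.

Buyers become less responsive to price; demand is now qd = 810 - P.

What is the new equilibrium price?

350

Solve the original market: 810 - 3P = P + 110, hence P = 175 and q = 285.
The shock moves the curves to qd = 810 - P and qs = P + 110.
New equilibrium: 810 - P = P + 110 ⇒ 700 = 2P ⇒ P = 350, q = 460.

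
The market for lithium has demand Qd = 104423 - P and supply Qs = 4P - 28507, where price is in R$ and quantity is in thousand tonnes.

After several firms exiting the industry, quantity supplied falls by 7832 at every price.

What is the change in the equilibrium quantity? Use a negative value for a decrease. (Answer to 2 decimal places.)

Initially, 104423 - P = 4P - 28507, so 132930 = 5P and P = 26586, Q = 77837.
With the change applied: demand Qd = 104423 - P, supply Qs = 4P - 36339.
New equilibrium: 104423 - P = 4P - 36339 ⇒ 140762 = 5P ⇒ P = 28152.4, Q = 76270.6.
ΔQ = 76270.6 − 77837 = -1566.40.

-1566.40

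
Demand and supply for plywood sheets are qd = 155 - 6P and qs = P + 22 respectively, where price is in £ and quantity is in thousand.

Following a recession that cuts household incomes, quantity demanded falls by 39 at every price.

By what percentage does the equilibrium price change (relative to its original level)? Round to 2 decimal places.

-29.32

Before the shock: 155 - 6P = P + 22 ⇒ 133 = 7P ⇒ P = 19, q = 41.
The shock moves the curves to qd = 116 - 6P and qs = P + 22.
Equate the new curves: 116 - 6P = P + 22, giving 94 = 7P, P = 94/7 ≈ 13.4286, q = 248/7 ≈ 35.4286.
%ΔP = (13.4286 − 19) / 19 × 100 = -29.32%.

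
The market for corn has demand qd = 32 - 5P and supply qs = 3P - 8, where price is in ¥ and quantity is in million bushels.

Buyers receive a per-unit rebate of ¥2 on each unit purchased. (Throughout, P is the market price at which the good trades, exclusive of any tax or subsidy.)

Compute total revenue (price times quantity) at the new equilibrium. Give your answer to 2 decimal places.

67.19

Solve the original market: 32 - 5P = 3P - 8, hence P = 5 and q = 7.
Since buyers' out-of-pocket price is the market price minus the rebate, the effective demand curve becomes qd = 42 - 5P.
Clearing the new market: 42 - 5P = 3P - 8, so P = 6.25 and q = 10.75.
New expenditure = 6.25 × 10.75 = 67.19.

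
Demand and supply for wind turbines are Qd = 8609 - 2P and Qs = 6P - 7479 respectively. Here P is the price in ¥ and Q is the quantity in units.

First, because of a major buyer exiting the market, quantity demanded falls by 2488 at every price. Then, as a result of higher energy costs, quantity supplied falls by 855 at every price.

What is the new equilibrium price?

1806.875

Initially, 8609 - 2P = 6P - 7479, so 16088 = 8P and P = 2011, Q = 4587.
The new curves are Qd = 6121 - 2P (demand) and Qs = 6P - 8334 (supply).
Setting them equal: 6121 - 2P = 6P - 8334 → 14455 = 8P, so P = 1806.875 and Q = 2507.25.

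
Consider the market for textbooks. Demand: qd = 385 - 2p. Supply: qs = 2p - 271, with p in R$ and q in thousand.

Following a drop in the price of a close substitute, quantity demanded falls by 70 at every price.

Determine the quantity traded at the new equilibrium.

Original equilibrium: 385 - 2p = 2p - 271 gives 656 = 4p, so p = 164 and q = 57.
The shock moves the curves to qd = 315 - 2p and qs = 2p - 271.
New equilibrium: 315 - 2p = 2p - 271 ⇒ 586 = 4p ⇒ p = 146.5, q = 22.

22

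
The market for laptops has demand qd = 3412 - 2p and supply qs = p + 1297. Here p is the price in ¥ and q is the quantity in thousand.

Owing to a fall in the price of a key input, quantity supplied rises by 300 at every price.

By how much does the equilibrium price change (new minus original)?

-100

Before the shock: 3412 - 2p = p + 1297 ⇒ 2115 = 3p ⇒ p = 705, q = 2002.
After the shift, demand is qd = 3412 - 2p and supply is qs = p + 1597.
Setting them equal: 3412 - 2p = p + 1597 → 1815 = 3p, so p = 605 and q = 2202.
Δp = 605 − 705 = -100.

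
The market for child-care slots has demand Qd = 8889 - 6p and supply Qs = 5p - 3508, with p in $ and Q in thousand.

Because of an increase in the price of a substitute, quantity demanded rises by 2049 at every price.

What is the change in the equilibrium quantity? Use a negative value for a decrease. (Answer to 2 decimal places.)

Before the shock: 8889 - 6p = 5p - 3508 ⇒ 12397 = 11p ⇒ p = 1127, Q = 2127.
The new curves are Qd = 10938 - 6p (demand) and Qs = 5p - 3508 (supply).
Clearing the new market: 10938 - 6p = 5p - 3508, so p = 14446/11 ≈ 1313.2727 and Q = 33642/11 ≈ 3058.3636.
ΔQ = 3058.3636 − 2127 = +931.36.

+931.36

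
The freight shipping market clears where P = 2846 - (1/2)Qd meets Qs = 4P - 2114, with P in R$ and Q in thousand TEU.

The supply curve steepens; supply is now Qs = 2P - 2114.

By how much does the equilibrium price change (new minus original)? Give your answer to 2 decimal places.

+650.50

Initially, 5692 - 2P = 4P - 2114, so 7806 = 6P and P = 1301, Q = 3090.
After the shift, demand is Qd = 5692 - 2P and supply is Qs = 2P - 2114.
New equilibrium: 5692 - 2P = 2P - 2114 ⇒ 7806 = 4P ⇒ P = 1951.5, Q = 1789.
ΔP = 1951.5 − 1301 = +650.50.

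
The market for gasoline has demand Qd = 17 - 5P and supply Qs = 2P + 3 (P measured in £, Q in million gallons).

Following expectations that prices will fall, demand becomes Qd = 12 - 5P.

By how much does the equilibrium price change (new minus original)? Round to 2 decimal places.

-0.71

Initially, 17 - 5P = 2P + 3, so 14 = 7P and P = 2, Q = 7.
The shock moves the curves to Qd = 12 - 5P and Qs = 2P + 3.
Setting them equal: 12 - 5P = 2P + 3 → 9 = 7P, so P = 9/7 ≈ 1.2857 and Q = 39/7 ≈ 5.5714.
ΔP = 1.2857 − 2 = -0.71.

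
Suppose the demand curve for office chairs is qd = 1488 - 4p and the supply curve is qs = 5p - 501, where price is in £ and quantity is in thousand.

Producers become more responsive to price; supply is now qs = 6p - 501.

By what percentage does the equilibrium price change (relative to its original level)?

Before the shock: 1488 - 4p = 5p - 501 ⇒ 1989 = 9p ⇒ p = 221, q = 604.
With the change applied: demand qd = 1488 - 4p, supply qs = 6p - 501.
Equate the new curves: 1488 - 4p = 6p - 501, giving 1989 = 10p, p = 198.9, q = 692.4.
%Δp = (198.9 − 221) / 221 × 100 = -10%.

-10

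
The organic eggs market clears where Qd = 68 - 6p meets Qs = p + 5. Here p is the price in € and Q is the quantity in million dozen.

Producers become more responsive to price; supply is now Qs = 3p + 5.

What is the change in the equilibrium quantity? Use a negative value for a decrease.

Original equilibrium: 68 - 6p = p + 5 gives 63 = 7p, so p = 9 and Q = 14.
The new curves are Qd = 68 - 6p (demand) and Qs = 3p + 5 (supply).
Equate the new curves: 68 - 6p = 3p + 5, giving 63 = 9p, p = 7, Q = 26.
ΔQ = 26 − 14 = +12.

+12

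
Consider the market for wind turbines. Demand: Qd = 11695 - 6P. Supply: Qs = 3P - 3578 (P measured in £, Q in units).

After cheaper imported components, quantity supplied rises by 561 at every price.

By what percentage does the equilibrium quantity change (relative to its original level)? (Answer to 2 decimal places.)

Before the shock: 11695 - 6P = 3P - 3578 ⇒ 15273 = 9P ⇒ P = 1697, Q = 1513.
The new curves are Qd = 11695 - 6P (demand) and Qs = 3P - 3017 (supply).
Setting them equal: 11695 - 6P = 3P - 3017 → 14712 = 9P, so P = 4904/3 ≈ 1634.6667 and Q = 1887.
%ΔQ = (1887 − 1513) / 1513 × 100 = +24.72%.

+24.72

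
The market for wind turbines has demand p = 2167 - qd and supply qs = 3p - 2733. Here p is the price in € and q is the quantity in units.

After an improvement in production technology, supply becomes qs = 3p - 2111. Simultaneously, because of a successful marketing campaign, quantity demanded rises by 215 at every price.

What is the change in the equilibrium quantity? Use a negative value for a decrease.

Solve the original market: 2167 - p = 3p - 2733, hence p = 1225 and q = 942.
The shock moves the curves to qd = 2382 - p and qs = 3p - 2111.
Clearing the new market: 2382 - p = 3p - 2111, so p = 1123.25 and q = 1258.75.
Δq = 1258.75 − 942 = +316.75.

+316.75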